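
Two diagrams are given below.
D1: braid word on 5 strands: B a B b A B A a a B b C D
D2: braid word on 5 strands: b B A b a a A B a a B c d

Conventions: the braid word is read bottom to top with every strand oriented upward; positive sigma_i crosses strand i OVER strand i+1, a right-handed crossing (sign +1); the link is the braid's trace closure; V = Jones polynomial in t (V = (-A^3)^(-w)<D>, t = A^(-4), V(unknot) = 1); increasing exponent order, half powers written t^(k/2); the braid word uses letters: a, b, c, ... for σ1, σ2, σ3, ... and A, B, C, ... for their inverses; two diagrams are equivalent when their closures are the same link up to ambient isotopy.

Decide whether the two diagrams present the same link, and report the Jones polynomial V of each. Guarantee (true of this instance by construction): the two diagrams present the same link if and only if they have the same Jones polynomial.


same link: no
V(D1) = -t^(-5/2) - t^(-1/2)  [13 crossings, <D> = A^-7 + A, w = -3]
V(D2) = -t^(-3/2) - 2t^(1/2) + t^(3/2) - t^(5/2) + t^(7/2)  [13 crossings, <D> = -A^-5 + A^-1 - A^3 + 2A^7 + A^15, w = +3]
insight: V(t) takes 2 values over 2 diagrams, fixing the grouping


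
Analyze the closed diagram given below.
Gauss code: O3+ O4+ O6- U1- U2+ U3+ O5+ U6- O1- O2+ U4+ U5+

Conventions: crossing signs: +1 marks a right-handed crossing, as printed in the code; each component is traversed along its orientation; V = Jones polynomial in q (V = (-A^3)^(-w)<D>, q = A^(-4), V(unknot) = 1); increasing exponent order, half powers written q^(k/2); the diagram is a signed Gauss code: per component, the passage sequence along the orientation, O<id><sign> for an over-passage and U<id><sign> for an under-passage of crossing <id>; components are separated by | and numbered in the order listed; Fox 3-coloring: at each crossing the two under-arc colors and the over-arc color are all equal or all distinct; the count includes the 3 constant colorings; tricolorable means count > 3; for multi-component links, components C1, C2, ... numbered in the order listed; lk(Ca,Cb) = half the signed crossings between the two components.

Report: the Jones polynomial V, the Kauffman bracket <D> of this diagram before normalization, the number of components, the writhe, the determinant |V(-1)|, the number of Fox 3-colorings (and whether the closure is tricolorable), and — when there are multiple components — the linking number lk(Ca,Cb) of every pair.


V = 1
<D> = A^6 (w = +2)
1 component over 6 crossings, w = +2
3 Fox colorings among 3^6, |V(-1)| = 1: not tricolorable
why: det 1 = |V(-1)|; not divisible by 3, so not tricolorable


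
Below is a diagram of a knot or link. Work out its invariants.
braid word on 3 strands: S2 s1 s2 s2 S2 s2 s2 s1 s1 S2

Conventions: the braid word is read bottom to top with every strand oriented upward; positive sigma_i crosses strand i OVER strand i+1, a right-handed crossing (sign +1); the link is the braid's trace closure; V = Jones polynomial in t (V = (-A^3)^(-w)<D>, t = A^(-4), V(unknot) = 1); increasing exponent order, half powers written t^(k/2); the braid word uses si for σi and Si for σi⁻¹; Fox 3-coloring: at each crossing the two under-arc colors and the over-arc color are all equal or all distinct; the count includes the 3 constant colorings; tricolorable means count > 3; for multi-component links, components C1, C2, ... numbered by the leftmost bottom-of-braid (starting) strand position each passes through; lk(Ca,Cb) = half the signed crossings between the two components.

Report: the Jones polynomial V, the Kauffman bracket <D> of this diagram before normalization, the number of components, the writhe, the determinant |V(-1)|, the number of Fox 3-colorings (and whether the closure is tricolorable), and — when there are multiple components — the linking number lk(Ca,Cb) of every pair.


V = 2t - 2t^2 + 3t^3 - 3t^4 + 2t^5 - 2t^6 + t^7
<D> = A^-16 - 2A^-12 + 2A^-8 - 3A^-4 + 3 - 2A^4 + 2A^8 (w = +4)
1 component over 10 crossings, w = +4
9 Fox colorings among 3^10, |V(-1)| = 15: tricolorable
why: free reduction leaves σ2⁻¹ σ1 σ2 σ2 σ2 σ1 σ1 σ2⁻¹ of the original 10 letters


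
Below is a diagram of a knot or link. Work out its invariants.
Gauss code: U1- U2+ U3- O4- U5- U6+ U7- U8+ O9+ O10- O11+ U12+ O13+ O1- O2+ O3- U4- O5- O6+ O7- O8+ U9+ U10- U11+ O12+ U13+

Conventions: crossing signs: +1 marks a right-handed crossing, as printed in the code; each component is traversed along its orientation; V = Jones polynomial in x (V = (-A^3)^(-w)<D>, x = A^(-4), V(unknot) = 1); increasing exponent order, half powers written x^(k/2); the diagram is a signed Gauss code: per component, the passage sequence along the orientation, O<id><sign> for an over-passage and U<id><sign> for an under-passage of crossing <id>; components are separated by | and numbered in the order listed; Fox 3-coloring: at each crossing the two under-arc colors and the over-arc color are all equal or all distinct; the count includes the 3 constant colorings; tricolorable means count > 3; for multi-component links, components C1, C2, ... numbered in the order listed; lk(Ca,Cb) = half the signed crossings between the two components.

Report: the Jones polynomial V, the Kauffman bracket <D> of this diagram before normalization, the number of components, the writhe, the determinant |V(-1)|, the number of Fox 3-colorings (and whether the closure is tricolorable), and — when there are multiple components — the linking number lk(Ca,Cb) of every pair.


V = 1
<D> = -A^3 (w = +1)
1 component over 13 crossings, w = +1
3 Fox colorings among 3^13, |V(-1)| = 1: not tricolorable
why: w = +1 shifts under R1 moves; the (-A^3)^(-1) factor cancels that in V


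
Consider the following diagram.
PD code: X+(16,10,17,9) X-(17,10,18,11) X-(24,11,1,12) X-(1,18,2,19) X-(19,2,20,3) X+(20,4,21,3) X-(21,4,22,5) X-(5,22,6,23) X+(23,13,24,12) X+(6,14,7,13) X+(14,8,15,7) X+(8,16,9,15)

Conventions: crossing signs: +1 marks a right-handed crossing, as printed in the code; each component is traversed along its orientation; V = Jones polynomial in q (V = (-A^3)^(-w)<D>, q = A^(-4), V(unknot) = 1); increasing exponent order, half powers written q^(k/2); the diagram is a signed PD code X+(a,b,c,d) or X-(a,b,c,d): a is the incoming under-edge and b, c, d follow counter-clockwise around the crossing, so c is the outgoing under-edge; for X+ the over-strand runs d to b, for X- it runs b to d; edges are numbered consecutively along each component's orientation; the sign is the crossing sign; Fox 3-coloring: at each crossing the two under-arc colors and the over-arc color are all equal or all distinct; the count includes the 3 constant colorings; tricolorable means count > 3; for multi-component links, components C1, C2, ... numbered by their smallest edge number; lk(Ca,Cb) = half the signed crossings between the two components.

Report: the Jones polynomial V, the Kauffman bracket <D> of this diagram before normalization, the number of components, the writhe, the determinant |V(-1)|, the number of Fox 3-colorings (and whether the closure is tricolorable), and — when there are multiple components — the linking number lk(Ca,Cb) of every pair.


Jones polynomial: V(q) = -q^-3 + q^-2 - q^-1 + 3 - q + q^2 - q^3
<D> = -A^-12 + A^-8 - A^-4 + 3 - A^4 + A^8 - A^12; writhe 0
components 1, writhe 0 (12 crossings)
3-colorings: 27 of 3^12, det 9 — tricolorable
note: V is palindromic (span 6, det 9): q -> 1/q fixes it; necessary, not sufficient, for amphichirality


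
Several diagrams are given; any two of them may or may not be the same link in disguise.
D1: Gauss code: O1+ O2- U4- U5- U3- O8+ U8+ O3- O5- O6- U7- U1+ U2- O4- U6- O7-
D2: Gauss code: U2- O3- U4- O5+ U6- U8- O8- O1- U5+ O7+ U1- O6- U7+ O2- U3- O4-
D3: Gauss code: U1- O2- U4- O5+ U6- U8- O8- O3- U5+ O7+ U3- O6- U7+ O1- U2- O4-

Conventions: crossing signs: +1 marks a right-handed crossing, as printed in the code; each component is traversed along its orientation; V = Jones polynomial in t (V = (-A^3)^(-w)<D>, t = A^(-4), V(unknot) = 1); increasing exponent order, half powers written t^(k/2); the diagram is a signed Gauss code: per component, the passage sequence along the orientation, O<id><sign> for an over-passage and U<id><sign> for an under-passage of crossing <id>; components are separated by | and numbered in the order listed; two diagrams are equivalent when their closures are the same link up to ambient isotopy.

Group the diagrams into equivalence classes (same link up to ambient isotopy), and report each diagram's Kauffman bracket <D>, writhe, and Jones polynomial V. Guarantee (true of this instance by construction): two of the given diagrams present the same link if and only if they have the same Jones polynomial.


classes: {D1} | {D2, D3}
V(D1) = -t^-4 + t^-3 + t^-1  [8 crossings, <D> = A^-8 + 1 - A^4, w = -4]
D2 (bracket A^-16 - A^-12 + 2A^-8 - 3A^-4 + 3 - 2A^4 + 2A^8 - A^12; 8 crossings at w = -4): V = -t^-6 + 2t^-5 - 2t^-4 + 3t^-3 - 3t^-2 + 2t^-1 - 1 + t
V(D3) = -t^-6 + 2t^-5 - 2t^-4 + 3t^-3 - 3t^-2 + 2t^-1 - 1 + t  [8 crossings, <D> = A^-16 - A^-12 + 2A^-8 - 3A^-4 + 3 - 2A^4 + 2A^8 - A^12, w = -4]
note: 2 values of V(t) split the 3 diagrams


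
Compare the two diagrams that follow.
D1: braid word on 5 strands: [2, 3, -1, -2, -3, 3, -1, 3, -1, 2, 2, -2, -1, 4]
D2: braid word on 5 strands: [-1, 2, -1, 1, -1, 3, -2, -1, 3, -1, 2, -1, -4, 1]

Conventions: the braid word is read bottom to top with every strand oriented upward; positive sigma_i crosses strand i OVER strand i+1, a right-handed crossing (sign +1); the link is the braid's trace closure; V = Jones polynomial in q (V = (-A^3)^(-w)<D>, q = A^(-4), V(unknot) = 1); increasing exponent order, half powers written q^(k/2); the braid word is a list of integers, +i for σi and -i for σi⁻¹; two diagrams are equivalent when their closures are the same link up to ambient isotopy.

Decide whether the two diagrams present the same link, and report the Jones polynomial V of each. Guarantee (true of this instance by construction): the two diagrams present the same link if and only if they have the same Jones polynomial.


same link: yes
V(D1) = q^-3 - q^-2 + q^-1 - 1 + q - q^2 + q^3  [14 crossings, <D> = A^-12 - A^-8 + A^-4 - 1 + A^4 - A^8 + A^12, w = 0]
V(D2) = q^-3 - q^-2 + q^-1 - 1 + q - q^2 + q^3  [14 crossings, <D> = A^-18 - A^-14 + A^-10 - A^-6 + A^-2 - A^2 + A^6, w = -2]
insight: one V(q) for all 2 diagrams — one class (guaranteed)


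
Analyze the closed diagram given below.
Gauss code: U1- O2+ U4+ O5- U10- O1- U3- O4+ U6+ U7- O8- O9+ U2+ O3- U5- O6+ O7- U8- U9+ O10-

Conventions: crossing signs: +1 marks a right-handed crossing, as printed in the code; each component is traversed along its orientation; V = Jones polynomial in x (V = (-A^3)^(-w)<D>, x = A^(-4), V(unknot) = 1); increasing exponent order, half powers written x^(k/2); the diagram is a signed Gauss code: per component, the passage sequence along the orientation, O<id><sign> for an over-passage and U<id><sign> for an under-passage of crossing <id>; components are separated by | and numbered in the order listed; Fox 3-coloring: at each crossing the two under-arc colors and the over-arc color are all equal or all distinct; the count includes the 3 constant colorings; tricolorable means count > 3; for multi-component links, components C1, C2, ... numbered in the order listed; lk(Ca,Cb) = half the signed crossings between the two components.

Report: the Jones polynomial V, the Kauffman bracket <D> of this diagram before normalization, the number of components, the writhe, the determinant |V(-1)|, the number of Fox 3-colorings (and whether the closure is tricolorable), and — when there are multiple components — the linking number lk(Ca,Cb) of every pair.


V(x) = x^-5 - 2x^-4 + 2x^-3 - 2x^-2 + 2x^-1 - 1 + x
bracket: A^-10 - A^-6 + 2A^-2 - 2A^2 + 2A^6 - 2A^10 + A^14, w = -2
1 component, writhe -2, over 10 crossings
det 11, colorings 3 of 3^10 — not tricolorable
observation: |V(-1)| = 11: so not tricolorable, since 3 does not divide 11


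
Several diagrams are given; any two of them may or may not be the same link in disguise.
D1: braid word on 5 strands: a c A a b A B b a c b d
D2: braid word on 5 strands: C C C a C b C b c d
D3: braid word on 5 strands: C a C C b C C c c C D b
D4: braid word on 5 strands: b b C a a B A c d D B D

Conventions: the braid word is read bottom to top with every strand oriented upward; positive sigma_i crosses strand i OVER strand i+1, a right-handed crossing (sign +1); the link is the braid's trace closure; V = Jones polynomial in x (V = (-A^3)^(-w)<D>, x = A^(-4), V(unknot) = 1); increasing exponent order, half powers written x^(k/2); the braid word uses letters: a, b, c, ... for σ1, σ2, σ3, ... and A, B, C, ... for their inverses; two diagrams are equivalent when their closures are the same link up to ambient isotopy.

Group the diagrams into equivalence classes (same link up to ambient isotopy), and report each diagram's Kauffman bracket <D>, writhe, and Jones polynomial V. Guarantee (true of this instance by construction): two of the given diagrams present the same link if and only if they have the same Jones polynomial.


equivalence classes: {D1} | {D2, D3} | {D4}
D1 (bracket -A^2 + A^6 + A^14; 12 crossings at w = +6): V = x + x^3 - x^4
V(D2) = x^-5 - 2x^-4 + 2x^-3 - 2x^-2 + 2x^-1 - 1 + x  (w 0, c 10, <D> = A^-4 - 1 + 2A^4 - 2A^8 + 2A^12 - 2A^16 + A^20)
V(D3) = x^-5 - 2x^-4 + 2x^-3 - 2x^-2 + 2x^-1 - 1 + x  [12 crossings, <D> = A^-10 - A^-6 + 2A^-2 - 2A^2 + 2A^6 - 2A^10 + A^14, w = -2]
V(D4) = 1  (w 0, c 12, <D> = 1)
key observation: 3 classes among 4 diagrams; unequal V(x) rules out equality


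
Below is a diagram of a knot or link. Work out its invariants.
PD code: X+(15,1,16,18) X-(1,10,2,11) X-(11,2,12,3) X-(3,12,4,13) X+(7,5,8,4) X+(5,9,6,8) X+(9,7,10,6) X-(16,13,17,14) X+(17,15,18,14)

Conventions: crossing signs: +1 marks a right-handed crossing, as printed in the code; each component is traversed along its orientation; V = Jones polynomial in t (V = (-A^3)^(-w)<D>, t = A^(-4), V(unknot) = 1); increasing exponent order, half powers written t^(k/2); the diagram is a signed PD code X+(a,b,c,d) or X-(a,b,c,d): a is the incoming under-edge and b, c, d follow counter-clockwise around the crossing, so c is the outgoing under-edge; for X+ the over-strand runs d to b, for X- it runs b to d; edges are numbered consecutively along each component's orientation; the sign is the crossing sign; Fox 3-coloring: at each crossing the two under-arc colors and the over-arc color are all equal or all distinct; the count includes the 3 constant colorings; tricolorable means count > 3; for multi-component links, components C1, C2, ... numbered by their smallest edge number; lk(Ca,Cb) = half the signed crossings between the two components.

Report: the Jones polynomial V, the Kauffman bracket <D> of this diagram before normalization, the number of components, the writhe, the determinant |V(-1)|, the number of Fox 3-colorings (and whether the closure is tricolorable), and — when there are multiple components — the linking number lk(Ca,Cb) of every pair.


V = -t^-3 + t^-2 - t^-1 + 3 - t + t^2 - t^3
<D> = A^-9 - A^-5 + A^-1 - 3A^3 + A^7 - A^11 + A^15 (w = +1)
1 component over 9 crossings, w = +1
27 Fox colorings among 3^9, |V(-1)| = 9: tricolorable
why: the span of V is 6, forcing >= 6 crossings in any diagram


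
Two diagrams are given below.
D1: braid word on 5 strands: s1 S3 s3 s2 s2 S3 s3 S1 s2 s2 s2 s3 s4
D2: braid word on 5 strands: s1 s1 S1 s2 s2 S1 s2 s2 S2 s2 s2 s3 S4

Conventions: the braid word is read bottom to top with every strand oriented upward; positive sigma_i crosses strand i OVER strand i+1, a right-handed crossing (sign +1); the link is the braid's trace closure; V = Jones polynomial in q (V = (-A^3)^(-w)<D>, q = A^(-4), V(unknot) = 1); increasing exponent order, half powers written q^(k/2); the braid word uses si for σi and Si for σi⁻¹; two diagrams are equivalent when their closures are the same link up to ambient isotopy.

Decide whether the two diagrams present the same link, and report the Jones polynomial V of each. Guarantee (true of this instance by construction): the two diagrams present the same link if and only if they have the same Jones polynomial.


equivalent: yes
V(D1) = -q^(3/2) - 2q^(7/2) + q^(9/2) - q^(11/2) + q^(13/2)  (w +7, c 13, <D> = -A^-5 + A^-1 - A^3 + 2A^7 + A^15)
V(D2) = -q^(3/2) - 2q^(7/2) + q^(9/2) - q^(11/2) + q^(13/2)  (w +5, c 13, <D> = -A^-11 + A^-7 - A^-3 + 2A + A^9)
why: D2 (13 crossings) and D1 (13) are Markov-related braid presentations


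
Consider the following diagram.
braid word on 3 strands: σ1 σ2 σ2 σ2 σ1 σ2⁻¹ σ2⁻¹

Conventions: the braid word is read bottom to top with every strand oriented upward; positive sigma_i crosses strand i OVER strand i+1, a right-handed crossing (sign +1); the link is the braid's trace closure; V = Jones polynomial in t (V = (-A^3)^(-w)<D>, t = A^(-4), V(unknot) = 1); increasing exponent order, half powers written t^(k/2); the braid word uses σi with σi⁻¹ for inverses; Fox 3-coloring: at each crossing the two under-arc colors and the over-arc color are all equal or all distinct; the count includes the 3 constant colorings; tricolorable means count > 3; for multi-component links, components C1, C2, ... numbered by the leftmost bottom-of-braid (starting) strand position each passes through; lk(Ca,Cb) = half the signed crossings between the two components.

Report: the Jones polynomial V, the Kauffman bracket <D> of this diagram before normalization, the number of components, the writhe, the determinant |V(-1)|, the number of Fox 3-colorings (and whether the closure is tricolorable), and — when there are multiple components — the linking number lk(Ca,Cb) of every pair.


V(t) = -2t^(1/2) + t^(3/2) - 2t^(5/2) + t^(7/2) - t^(9/2) + t^(11/2)
bracket: -A^-13 + A^-9 - A^-5 + 2A^-1 - A^3 + 2A^7, w = +3
2 components, writhe +3, over 7 crossings
lk(C1,C2) = 0
det 8, colorings 3 of 3^7 — not tricolorable
observation: w = +3 shifts under R1 moves; the (-A^3)^(-3) factor cancels that in V


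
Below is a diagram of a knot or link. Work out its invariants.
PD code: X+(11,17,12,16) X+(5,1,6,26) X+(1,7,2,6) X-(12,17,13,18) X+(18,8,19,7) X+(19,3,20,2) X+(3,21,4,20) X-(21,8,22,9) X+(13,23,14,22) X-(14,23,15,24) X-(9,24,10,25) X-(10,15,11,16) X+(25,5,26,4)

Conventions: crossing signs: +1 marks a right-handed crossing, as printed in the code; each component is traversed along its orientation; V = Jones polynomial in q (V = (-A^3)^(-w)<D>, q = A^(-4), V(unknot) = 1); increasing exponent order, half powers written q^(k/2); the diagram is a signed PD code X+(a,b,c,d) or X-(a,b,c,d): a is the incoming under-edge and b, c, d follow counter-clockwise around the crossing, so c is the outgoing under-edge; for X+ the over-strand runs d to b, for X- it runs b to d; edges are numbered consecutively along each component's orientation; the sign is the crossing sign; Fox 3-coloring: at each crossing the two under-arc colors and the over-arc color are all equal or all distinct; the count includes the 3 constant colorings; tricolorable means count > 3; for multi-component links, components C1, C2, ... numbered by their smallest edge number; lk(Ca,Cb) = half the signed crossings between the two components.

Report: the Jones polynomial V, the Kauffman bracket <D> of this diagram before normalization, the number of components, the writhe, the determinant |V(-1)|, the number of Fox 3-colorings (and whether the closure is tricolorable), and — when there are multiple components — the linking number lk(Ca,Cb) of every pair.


V(q) = q - q^2 + 2q^3 - q^4 + q^5 - q^6
bracket: A^-15 - A^-11 + A^-7 - 2A^-3 + A - A^5, w = +3
1 component, writhe +3, over 13 crossings
det 7, colorings 3 of 3^13 — not tricolorable
observation: V spans 5 powers of q: at least 5 crossings in any diagram


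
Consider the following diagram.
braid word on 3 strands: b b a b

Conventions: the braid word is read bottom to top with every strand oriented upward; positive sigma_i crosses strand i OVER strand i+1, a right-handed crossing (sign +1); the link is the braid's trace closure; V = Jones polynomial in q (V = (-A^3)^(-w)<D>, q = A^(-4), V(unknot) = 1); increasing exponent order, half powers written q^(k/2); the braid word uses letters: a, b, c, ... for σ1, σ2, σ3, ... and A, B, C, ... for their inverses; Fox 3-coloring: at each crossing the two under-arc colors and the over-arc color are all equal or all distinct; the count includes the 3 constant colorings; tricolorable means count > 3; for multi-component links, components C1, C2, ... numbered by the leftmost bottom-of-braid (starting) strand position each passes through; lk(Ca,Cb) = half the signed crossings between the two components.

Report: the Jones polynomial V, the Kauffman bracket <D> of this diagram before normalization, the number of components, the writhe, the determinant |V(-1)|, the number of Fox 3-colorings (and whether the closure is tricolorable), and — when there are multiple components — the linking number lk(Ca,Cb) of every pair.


V(q) = q + q^3 - q^4
bracket: -A^-4 + 1 + A^8, w = +4
1 component, writhe +4, over 4 crossings
det 3, colorings 9 of 3^4 — tricolorable
observation: V spans 3 powers of q: at least 3 crossings in any diagram


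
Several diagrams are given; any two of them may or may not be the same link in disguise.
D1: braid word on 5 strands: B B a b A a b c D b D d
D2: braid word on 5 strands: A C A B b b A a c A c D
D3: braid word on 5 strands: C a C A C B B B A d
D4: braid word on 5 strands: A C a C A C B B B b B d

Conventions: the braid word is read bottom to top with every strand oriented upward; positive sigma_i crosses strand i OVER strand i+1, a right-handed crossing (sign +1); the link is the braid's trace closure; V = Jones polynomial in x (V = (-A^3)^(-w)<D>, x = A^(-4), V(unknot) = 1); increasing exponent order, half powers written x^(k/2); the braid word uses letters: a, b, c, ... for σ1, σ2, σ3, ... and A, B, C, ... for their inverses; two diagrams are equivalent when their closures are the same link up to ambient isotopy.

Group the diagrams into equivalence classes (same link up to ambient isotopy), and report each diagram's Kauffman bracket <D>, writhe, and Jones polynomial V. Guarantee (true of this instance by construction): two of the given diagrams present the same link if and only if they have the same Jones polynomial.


classes: {D1} | {D2} | {D3, D4}
V(D1) = 1  [12 crossings, <D> = A^6, w = +2]
V(D2) = -x^-4 + x^-3 + x^-1  (w -2, c 12, <D> = A^-2 + A^6 - A^10)
V(D3) = x^-8 - 2x^-7 + x^-6 - 2x^-5 + 2x^-4 + x^-2  (w -6, c 10, <D> = A^-10 + 2A^-2 - 2A^2 + A^6 - 2A^10 + A^14)
D4 (bracket A^-10 + 2A^-2 - 2A^2 + A^6 - 2A^10 + A^14; 12 crossings at w = -6): V = x^-8 - 2x^-7 + x^-6 - 2x^-5 + 2x^-4 + x^-2
insight: V(x) takes 3 values over 4 diagrams, fixing the grouping


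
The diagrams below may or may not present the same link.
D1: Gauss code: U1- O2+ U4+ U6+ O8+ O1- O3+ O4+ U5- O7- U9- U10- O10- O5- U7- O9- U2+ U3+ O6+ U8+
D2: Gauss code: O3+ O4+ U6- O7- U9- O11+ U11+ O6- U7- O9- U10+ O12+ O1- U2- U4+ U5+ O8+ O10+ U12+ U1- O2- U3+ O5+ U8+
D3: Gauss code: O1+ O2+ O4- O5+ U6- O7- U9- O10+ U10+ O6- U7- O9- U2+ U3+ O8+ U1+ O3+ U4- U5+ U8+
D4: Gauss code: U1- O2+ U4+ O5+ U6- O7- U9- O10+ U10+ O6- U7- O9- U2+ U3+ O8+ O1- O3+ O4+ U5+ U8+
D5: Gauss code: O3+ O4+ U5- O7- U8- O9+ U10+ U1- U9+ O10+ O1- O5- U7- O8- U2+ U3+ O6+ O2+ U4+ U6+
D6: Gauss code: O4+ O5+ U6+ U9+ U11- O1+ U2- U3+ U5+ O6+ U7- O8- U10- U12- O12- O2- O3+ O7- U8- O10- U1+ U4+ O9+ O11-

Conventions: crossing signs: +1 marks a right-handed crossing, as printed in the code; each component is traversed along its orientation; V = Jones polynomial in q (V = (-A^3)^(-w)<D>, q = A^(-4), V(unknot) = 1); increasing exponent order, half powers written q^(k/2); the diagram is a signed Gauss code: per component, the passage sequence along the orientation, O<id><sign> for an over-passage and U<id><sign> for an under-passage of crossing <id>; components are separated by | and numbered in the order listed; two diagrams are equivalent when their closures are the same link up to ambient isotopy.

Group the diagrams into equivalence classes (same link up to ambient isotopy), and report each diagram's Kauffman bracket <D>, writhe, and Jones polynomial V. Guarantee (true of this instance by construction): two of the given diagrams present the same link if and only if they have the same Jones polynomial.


equivalence classes: {D1, D2, D3, D4, D5, D6}
D1 (bracket -A^-12 + A^-8 - A^-4 + 3 - A^4 + A^8 - A^12; 10 crossings at w = 0): V = -q^-3 + q^-2 - q^-1 + 3 - q + q^2 - q^3
V(D2) = -q^-3 + q^-2 - q^-1 + 3 - q + q^2 - q^3  [12 crossings, <D> = -A^-6 + A^-2 - A^2 + 3A^6 - A^10 + A^14 - A^18, w = +2]
V(D3) = -q^-3 + q^-2 - q^-1 + 3 - q + q^2 - q^3  (w +2, c 10, <D> = -A^-6 + A^-2 - A^2 + 3A^6 - A^10 + A^14 - A^18)
V(D4) = -q^-3 + q^-2 - q^-1 + 3 - q + q^2 - q^3  (w +2, c 10, <D> = -A^-6 + A^-2 - A^2 + 3A^6 - A^10 + A^14 - A^18)
D5 (bracket -A^-6 + A^-2 - A^2 + 3A^6 - A^10 + A^14 - A^18; 10 crossings at w = +2): V = -q^-3 + q^-2 - q^-1 + 3 - q + q^2 - q^3
V(D6) = -q^-3 + q^-2 - q^-1 + 3 - q + q^2 - q^3  (w 0, c 12, <D> = -A^-12 + A^-8 - A^-4 + 3 - A^4 + A^8 - A^12)
observation: one V(q) for all 6 diagrams — one class (guaranteed)


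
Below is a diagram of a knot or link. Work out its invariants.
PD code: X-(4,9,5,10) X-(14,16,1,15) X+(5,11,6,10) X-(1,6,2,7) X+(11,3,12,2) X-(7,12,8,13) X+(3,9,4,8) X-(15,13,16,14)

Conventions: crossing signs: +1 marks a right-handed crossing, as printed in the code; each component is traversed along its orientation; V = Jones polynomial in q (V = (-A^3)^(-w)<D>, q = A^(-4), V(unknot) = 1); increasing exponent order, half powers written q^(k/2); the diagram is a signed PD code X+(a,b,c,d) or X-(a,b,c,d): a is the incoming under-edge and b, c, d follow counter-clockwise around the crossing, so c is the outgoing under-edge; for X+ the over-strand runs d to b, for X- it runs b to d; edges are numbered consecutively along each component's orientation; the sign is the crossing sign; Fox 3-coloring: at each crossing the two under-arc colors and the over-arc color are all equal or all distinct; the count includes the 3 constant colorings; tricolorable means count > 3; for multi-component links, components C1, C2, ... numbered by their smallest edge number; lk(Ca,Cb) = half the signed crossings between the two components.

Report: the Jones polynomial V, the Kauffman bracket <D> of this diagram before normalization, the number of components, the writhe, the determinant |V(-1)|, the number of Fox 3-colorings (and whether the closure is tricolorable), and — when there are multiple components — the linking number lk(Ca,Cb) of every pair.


V = -q^(-9/2) + q^(-7/2) - 2q^(-5/2) + 2q^(-3/2) - 2q^(-1/2) + q^(1/2) - q^(3/2)
<D> = -A^-12 + A^-8 - 2A^-4 + 2 - 2A^4 + A^8 - A^12 (w = -2)
2 components over 8 crossings, w = -2
lk(C1,C2): -1
3 Fox colorings among 3^8, |V(-1)| = 10: not tricolorable
why: |V(-1)| = 10: so not tricolorable, since 3 does not divide 10


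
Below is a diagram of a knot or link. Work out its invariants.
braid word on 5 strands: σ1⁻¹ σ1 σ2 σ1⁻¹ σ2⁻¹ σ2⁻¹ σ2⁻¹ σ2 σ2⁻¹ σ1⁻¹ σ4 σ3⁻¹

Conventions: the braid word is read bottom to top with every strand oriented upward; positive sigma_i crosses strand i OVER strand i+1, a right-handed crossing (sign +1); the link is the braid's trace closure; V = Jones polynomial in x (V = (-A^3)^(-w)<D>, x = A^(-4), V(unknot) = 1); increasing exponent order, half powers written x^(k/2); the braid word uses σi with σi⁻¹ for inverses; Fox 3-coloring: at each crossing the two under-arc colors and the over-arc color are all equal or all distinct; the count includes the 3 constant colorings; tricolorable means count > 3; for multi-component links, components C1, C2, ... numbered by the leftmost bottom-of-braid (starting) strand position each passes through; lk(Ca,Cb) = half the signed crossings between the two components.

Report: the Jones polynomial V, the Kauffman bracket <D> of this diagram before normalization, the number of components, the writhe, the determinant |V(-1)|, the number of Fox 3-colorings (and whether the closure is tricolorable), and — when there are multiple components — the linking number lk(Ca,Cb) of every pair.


V = -x^-6 + x^-5 - x^-4 + 2x^-3 - x^-2 + x^-1
<D> = A^-8 - A^-4 + 2 - A^4 + A^8 - A^12 (w = -4)
1 component over 12 crossings, w = -4
3 Fox colorings among 3^12, |V(-1)| = 7: not tricolorable
why: det 7 = |V(-1)|; not divisible by 3, so not tricolorable


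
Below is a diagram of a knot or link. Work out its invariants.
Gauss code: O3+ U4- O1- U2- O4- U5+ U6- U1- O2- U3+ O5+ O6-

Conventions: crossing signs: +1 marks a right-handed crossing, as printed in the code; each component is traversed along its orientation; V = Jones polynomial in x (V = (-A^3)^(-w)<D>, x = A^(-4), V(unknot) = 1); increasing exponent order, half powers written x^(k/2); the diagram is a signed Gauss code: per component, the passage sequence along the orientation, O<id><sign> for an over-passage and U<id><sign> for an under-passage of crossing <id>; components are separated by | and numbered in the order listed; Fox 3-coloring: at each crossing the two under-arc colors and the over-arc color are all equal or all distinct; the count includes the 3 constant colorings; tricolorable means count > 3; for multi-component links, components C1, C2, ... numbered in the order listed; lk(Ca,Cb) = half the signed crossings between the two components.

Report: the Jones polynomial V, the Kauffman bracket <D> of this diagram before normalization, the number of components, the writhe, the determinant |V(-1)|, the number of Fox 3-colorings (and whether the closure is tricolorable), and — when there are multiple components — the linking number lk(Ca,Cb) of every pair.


V = -x^-4 + x^-3 + x^-1
<D> = A^-2 + A^6 - A^10 (w = -2)
1 component over 6 crossings, w = -2
9 Fox colorings among 3^6, |V(-1)| = 3: tricolorable
why: the span of V is 3, forcing >= 3 crossings in any diagram


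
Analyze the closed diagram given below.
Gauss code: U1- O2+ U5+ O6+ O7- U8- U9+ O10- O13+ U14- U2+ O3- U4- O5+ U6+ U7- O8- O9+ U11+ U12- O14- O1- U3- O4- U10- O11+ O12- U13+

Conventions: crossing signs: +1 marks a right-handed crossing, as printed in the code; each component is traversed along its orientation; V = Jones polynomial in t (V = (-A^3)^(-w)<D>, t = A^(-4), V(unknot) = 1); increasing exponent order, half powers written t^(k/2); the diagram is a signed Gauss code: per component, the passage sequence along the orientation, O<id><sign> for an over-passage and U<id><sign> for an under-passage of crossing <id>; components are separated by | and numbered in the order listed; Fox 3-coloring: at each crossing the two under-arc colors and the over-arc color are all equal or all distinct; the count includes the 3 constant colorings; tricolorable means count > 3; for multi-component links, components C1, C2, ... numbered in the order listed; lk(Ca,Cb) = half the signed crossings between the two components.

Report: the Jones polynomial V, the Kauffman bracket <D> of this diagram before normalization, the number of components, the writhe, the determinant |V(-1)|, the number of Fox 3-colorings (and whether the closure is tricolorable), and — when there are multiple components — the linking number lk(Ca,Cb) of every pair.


V = -t^-4 + t^-3 + t^-1
<D> = A^-2 + A^6 - A^10 (w = -2)
1 component over 14 crossings, w = -2
9 Fox colorings among 3^14, |V(-1)| = 3: tricolorable
why: V spans 3 powers of t: at least 3 crossings in any diagram


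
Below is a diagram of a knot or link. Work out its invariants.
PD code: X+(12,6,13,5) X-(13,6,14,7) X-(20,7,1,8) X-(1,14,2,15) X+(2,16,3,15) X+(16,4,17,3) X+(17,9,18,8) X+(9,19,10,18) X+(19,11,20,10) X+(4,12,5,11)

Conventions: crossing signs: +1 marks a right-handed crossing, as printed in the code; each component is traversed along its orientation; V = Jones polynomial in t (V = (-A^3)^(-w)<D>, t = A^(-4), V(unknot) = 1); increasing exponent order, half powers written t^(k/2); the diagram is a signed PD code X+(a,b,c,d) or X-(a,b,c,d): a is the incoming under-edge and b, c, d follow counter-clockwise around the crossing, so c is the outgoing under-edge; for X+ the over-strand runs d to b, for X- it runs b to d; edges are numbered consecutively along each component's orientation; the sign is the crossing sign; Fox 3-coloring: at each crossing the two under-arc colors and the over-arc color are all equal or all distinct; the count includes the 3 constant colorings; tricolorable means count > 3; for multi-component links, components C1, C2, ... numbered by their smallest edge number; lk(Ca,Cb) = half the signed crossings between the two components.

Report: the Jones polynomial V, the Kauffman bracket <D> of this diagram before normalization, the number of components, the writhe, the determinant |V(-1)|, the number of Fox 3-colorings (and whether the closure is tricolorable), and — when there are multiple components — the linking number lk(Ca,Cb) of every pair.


Jones polynomial: V(t) = t - t^2 + 2t^3 - t^4 + t^5 - t^6
<D> = -A^-12 + A^-8 - A^-4 + 2 - A^4 + A^8; writhe +4
components 1, writhe +4 (10 crossings)
3-colorings: 3 of 3^10, det 7 — not tricolorable
note: det 7 = |V(-1)|; not divisible by 3, so not tricolorable


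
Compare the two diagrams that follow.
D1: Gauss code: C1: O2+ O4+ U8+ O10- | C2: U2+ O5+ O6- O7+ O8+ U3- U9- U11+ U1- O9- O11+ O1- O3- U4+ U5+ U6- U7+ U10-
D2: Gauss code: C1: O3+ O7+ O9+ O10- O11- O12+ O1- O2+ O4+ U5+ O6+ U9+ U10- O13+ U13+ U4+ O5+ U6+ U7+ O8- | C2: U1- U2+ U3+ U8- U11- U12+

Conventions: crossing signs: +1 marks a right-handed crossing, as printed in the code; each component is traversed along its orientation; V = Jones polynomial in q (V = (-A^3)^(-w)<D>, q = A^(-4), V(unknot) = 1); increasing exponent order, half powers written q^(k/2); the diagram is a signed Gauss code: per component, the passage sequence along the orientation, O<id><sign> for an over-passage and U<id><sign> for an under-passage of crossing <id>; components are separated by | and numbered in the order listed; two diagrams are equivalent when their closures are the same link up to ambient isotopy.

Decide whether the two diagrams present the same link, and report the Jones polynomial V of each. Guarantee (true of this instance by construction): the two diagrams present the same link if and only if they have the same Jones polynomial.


equivalent: no
D1 (bracket A^-7 + A; 11 crossings at w = +1): V = -q^(1/2) - q^(5/2)
V(D2) = -q^(1/2) - q^(3/2) - q^(5/2) + q^(9/2)  [13 crossings, <D> = -A^-3 + A^5 + A^9 + A^13, w = +5]
observation: 2 values of V(q) split the 2 diagrams


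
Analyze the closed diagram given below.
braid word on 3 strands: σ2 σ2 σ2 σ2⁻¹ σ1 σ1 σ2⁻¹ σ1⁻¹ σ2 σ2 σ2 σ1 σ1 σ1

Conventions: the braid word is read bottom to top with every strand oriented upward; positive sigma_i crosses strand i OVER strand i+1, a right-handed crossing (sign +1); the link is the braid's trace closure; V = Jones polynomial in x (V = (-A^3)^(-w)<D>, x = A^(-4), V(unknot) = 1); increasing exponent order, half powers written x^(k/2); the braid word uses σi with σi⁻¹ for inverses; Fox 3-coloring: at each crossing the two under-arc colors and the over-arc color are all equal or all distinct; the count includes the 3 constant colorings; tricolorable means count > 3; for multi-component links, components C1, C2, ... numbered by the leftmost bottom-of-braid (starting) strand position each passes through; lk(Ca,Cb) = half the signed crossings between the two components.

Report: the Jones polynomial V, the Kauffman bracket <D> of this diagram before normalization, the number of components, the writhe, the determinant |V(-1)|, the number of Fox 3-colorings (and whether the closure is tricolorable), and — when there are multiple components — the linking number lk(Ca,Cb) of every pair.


V(x) = x^3 - x^4 + 3x^5 - 3x^6 + 4x^7 - 5x^8 + 4x^9 - 3x^10 + 2x^11 - x^12
bracket: -A^-24 + 2A^-20 - 3A^-16 + 4A^-12 - 5A^-8 + 4A^-4 - 3 + 3A^4 - A^8 + A^12, w = +8
1 component, writhe +8, over 14 crossings
det 27, colorings 9 of 3^14 — tricolorable
observation: det 27 = |V(-1)|; divisible by 3, so tricolorable


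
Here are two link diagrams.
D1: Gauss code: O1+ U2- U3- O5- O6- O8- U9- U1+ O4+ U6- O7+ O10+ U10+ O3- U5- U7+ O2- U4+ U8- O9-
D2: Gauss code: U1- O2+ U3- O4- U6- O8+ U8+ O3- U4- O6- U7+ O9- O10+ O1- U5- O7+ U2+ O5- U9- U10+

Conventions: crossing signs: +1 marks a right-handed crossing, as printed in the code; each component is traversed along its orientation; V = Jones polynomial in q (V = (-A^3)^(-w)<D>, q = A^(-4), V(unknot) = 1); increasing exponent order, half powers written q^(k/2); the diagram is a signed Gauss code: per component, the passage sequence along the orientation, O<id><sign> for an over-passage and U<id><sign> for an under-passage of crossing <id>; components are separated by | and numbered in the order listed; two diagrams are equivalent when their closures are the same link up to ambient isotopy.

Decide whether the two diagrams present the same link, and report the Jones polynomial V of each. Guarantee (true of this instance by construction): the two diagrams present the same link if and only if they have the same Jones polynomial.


same link: no
V(D1) = 1  [10 crossings, <D> = A^-6, w = -2]
D2 (bracket A^-10 - A^-6 + 2A^-2 - 3A^2 + 3A^6 - 2A^10 + 2A^14 - A^18; 10 crossings at w = -2): V = -q^-6 + 2q^-5 - 2q^-4 + 3q^-3 - 3q^-2 + 2q^-1 - 1 + q
note: V(q) takes 2 values over 2 diagrams, fixing the grouping


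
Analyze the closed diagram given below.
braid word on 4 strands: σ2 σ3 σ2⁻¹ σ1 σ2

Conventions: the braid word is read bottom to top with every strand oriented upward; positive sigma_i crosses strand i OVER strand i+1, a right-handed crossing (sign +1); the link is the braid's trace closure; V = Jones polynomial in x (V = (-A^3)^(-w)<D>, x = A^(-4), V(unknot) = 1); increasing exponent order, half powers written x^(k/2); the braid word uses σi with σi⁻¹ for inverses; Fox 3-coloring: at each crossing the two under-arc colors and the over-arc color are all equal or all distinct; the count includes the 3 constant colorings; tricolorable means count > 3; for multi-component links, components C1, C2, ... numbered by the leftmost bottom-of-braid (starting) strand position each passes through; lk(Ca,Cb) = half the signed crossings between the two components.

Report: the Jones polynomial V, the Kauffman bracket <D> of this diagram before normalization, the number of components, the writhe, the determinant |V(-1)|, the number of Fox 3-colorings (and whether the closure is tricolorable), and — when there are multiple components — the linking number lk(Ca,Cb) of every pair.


V(x) = 1
bracket: -A^9, w = +3
1 component, writhe +3, over 5 crossings
det 1, colorings 3 of 3^5 — not tricolorable
observation: w = +3 (over 5 crossings) is diagram-only; (-A^3)^(-3) removes it from V


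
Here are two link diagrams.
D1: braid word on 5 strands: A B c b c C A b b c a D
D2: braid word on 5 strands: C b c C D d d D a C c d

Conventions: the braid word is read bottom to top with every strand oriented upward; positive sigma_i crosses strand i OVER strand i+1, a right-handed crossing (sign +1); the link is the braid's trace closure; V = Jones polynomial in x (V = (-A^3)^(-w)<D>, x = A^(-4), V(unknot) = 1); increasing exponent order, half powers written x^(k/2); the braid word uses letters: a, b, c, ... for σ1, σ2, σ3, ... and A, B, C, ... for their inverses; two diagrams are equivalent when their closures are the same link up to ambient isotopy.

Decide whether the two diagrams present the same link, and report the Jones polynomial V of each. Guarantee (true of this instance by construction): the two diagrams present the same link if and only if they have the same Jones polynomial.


equivalent: no
V(D1) = x - x^2 + 2x^3 - x^4 + x^5 - x^6  (w +2, c 12, <D> = -A^-18 + A^-14 - A^-10 + 2A^-6 - A^-2 + A^2)
D2 (bracket A^6; 12 crossings at w = +2): V = 1
why: comparing 2 Jones polynomials yields 2 groups


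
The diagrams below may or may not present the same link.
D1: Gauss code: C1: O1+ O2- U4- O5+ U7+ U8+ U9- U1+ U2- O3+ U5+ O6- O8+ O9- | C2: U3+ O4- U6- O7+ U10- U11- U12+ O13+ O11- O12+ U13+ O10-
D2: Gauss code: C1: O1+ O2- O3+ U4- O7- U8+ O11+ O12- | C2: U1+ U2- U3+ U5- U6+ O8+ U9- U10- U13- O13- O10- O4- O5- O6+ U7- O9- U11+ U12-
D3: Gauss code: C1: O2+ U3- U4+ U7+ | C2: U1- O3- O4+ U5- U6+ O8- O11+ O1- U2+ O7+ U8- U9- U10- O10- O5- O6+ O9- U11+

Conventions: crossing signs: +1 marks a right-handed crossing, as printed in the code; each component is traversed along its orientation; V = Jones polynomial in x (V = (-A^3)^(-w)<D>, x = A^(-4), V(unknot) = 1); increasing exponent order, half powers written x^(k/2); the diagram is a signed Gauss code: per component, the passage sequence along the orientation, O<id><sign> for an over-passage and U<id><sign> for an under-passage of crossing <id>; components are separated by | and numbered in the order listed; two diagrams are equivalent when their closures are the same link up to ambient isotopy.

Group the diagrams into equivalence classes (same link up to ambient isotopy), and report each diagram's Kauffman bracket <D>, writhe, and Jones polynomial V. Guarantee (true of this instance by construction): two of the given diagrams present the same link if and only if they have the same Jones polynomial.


equivalence classes: {D1} | {D2} | {D3}
D1 (bracket -A^-11 + 2A^-7 - A^-3 + 2A - A^5 + A^9; 13 crossings at w = +1): V = -x^(-3/2) + x^(-1/2) - 2x^(1/2) + x^(3/2) - 2x^(5/2) + x^(7/2)
V(D2) = x^(-7/2) - 2x^(-5/2) + x^(-3/2) - 2x^(-1/2) + x^(1/2) - x^(3/2)  (w -3, c 13, <D> = A^-15 - A^-11 + 2A^-7 - A^-3 + 2A - A^5)
V(D3) = -x^(1/2) - x^(5/2)  (w -1, c 11, <D> = A^-13 + A^-5)
observation: V(x) takes 3 values over 3 diagrams, fixing the grouping
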